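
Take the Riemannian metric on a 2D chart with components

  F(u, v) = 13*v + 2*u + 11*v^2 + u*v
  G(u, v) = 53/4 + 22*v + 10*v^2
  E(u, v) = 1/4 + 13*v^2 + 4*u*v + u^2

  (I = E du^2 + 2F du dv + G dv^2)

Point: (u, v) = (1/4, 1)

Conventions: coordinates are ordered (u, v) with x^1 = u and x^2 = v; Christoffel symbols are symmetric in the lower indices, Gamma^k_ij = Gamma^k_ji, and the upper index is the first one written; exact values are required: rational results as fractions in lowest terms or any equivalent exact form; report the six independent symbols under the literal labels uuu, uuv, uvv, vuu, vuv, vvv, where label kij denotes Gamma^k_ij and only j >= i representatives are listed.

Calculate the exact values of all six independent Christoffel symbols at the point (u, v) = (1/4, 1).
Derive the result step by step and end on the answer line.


E = 229/16, F = 99/4, G = 181/4 at the point
E_u = 9/2, E_v = 27, F_u = 3, F_v = 141/4, G_u = 0, G_v = 42
EG - F^2 = 2245/64;  g^inv = (64/2245) * [[181/4, -99/4], [-99/4, 229/16]]
first-kind symbols [ij,l] = (1/2)(d_i g_jl + d_j g_il - d_l g_ij): [uu,u] = E_u/2 = 9/4, [uu,v] = F_u - E_v/2 = -21/2, [uv,u] = E_v/2 = 27/2, [uv,v] = G_u/2 = 0, [vv,u] = F_v - G_u/2 = 141/4, [vv,v] = G_v/2 = 21
Gamma^u_ij = (G*[ij,u] - F*[ij,v])/(EG - F^2), Gamma^v_ij = (E*[ij,v] - F*[ij,u])/(EG - F^2)

Answer: Gamma_uuu = 23148/2245, Gamma_uuv = 39096/2245, Gamma_uvv = 13764/449, Gamma_vuu = -13182/2245, Gamma_vuv = -21384/2245, Gamma_vvv = -7320/449


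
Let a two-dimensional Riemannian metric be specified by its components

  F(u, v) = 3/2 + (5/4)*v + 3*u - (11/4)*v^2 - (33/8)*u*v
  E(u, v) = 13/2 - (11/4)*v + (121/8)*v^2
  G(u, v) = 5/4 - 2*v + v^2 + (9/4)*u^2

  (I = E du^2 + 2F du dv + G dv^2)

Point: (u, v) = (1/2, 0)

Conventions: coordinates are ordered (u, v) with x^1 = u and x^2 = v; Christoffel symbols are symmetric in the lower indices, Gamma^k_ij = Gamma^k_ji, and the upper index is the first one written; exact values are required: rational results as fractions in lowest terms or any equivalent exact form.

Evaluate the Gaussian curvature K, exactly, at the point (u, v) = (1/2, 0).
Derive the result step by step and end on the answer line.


E = 13/2, F = 3, G = 29/16, EG - F^2 = 89/32 at the point
E_u = 0, E_v = -11/4, F_u = 3, F_v = -13/16, G_u = 9/4, G_v = -2
E_vv = 121/4, F_uv = -33/8, G_uu = 9/2
Apply the Brioschi formula K = (det M1 - det M2)/(EG - F^2)^2 over the derivative matrices of E, F, G.
M1 = [[-E_vv/2 + F_uv - G_uu/2, E_u/2, F_u - E_v/2], [F_v - G_u/2, E, F], [G_v/2, F, G]] = [[-43/2, 0, 35/8], [-31/16, 13/2, 3], [-1, 3, 29/16]]; det M1 = -7269/128
M2 = [[0, E_v/2, G_u/2], [E_v/2, E, F], [G_u/2, F, G]] = [[0, -11/8, 9/8], [-11/8, 13/2, 3], [9/8, 3, 29/16]]; det M2 = -21437/1024
det M1 - det M2 = -36715/1024; K = -36715/1024 / (89/32)^2 = -36715/7921

Answer: K = -36715/7921


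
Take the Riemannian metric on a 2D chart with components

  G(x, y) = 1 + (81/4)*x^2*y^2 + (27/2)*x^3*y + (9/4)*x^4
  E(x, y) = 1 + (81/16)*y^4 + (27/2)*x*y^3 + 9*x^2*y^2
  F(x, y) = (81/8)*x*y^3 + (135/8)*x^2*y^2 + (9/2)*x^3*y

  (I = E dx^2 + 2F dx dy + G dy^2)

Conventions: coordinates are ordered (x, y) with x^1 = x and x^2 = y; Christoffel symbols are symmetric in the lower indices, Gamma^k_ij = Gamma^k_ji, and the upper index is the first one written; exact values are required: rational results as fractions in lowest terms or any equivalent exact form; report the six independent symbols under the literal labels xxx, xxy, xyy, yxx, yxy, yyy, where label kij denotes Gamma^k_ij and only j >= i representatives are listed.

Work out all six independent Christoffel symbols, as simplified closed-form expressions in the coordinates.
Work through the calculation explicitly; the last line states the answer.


E = 1 + (81/16)*y^4 + (27/2)*x*y^3 + 9*x^2*y^2; F = (81/8)*x*y^3 + (135/8)*x^2*y^2 + (9/2)*x^3*y; G = 1 + (81/4)*x^2*y^2 + (27/2)*x^3*y + (9/4)*x^4
Gamma^k_ij = (1/2) g^{kl} (d_i g_jl + d_j g_il - d_l g_ij), with g^inv = (1/(EG-F^2)) [[G, -F], [-F, E]]
first partials: E_x = (27/2)*y^3 + 18*x*y^2, E_y = (81/4)*y^3 + (81/2)*x*y^2 + 18*x^2*y, F_x = (81/8)*y^3 + (135/4)*x*y^2 + (27/2)*x^2*y, F_y = (243/8)*x*y^2 + (135/4)*x^2*y + (9/2)*x^3, G_x = (81/2)*x*y^2 + (81/2)*x^2*y + 9*x^3, G_y = (81/2)*x^2*y + (27/2)*x^3
D = EG - F^2 = 1 + (81/16)*y^4 + (27/2)*x*y^3 + (117/4)*x^2*y^2 + (27/2)*x^3*y + (9/4)*x^4
expanded: Gamma^x_xx = (G E_x - 2F F_x + F E_y)/(2D), Gamma^x_xy = (G E_y - F G_x)/(2D), Gamma^x_yy = (2G F_y - G G_x - F G_y)/(2D), Gamma^y_xx = (2E F_x - E E_y - F E_x)/(2D), Gamma^y_xy = (E G_x - F E_y)/(2D), Gamma^y_yy = (E G_y - 2F F_y + F G_x)/(2D); substitute and cancel common factors

Answer: Gamma_xxx = (144*x*y^2 + 108*y^3)/(36*x^4 + 216*x^3*y + 468*x^2*y^2 + 216*x*y^3 + 81*y^4 + 16), Gamma_xxy = (144*x^2*y + 324*x*y^2 + 162*y^3)/(36*x^4 + 216*x^3*y + 468*x^2*y^2 + 216*x*y^3 + 81*y^4 + 16), Gamma_xyy = (216*x^2*y + 162*x*y^2)/(36*x^4 + 216*x^3*y + 468*x^2*y^2 + 216*x*y^3 + 81*y^4 + 16), Gamma_yxx = (72*x^2*y + 216*x*y^2)/(36*x^4 + 216*x^3*y + 468*x^2*y^2 + 216*x*y^3 + 81*y^4 + 16), Gamma_yxy = (72*x^3 + 324*x^2*y + 324*x*y^2)/(36*x^4 + 216*x^3*y + 468*x^2*y^2 + 216*x*y^3 + 81*y^4 + 16), Gamma_yyy = (108*x^3 + 324*x^2*y)/(36*x^4 + 216*x^3*y + 468*x^2*y^2 + 216*x*y^3 + 81*y^4 + 16)


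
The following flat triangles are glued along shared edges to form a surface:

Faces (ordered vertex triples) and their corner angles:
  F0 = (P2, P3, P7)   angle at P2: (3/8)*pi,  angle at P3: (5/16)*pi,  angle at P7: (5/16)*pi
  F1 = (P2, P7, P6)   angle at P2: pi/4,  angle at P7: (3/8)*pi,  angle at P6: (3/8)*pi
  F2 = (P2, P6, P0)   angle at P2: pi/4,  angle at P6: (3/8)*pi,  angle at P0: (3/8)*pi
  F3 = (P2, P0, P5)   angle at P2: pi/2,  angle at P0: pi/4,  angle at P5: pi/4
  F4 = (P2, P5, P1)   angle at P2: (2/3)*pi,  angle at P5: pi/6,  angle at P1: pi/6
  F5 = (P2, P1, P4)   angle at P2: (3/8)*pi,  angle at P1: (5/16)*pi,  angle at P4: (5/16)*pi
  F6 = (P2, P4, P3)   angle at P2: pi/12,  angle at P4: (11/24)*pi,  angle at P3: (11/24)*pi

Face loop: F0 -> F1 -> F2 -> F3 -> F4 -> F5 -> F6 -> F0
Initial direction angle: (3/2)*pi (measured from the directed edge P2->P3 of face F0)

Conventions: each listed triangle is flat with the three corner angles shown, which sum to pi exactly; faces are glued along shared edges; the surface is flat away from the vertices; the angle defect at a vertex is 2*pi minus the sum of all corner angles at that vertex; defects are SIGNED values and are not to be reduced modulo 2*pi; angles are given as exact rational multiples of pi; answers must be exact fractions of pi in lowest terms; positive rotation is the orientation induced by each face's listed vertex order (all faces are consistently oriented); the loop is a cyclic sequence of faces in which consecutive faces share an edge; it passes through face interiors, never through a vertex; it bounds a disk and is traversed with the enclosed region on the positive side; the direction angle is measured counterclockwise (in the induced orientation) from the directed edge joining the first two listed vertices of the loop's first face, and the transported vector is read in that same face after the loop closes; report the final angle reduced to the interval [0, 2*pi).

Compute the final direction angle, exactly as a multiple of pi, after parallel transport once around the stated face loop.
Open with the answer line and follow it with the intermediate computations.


Answer: final direction angle = pi

enclosed vertex P2: corner angles sum to (5/2)*pi, defect = 2*pi - (5/2)*pi = -pi/2
the rotation equals the total enclosed defect, so the final angle is initial + defects (mod 2*pi)
final angle = (3/2)*pi - pi/2 = pi (mod 2*pi)


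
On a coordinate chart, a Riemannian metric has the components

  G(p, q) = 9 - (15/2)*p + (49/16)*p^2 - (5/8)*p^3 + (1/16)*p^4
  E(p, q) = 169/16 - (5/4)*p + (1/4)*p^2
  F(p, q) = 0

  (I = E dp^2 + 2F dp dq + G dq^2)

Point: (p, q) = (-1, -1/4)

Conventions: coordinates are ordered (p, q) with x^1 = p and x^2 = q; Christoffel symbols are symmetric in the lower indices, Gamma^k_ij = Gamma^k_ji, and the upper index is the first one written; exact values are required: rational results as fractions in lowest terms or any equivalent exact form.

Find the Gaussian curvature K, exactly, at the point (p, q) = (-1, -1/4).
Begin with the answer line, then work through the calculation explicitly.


Answer: K = -256/37249

E = 193/16, F = 0, G = 81/4, EG - F^2 = 15633/64 at the point
E_p = -7/4, E_q = 0, F_p = 0, F_q = 0, G_p = -63/4, G_q = 0
E_qq = 0, F_pq = 0, G_pp = 85/8
Brioschi: K = (det M1 - det M2) / (EG - F^2)^2 with the standard first/second-derivative matrices M1, M2.
M1 = [[-E_qq/2 + F_pq - G_pp/2, E_p/2, F_p - E_q/2], [F_q - G_p/2, E, F], [G_q/2, F, G]] = [[-85/16, -7/8, 0], [63/8, 193/16, 0], [0, 0, 81/4]]; det M1 = -1185921/1024
M2 = [[0, E_q/2, G_p/2], [E_q/2, E, F], [G_p/2, F, G]] = [[0, 0, -63/8], [0, 193/16, 0], [-63/8, 0, 81/4]]; det M2 = -766017/1024
det M1 - det M2 = -6561/16; K = -6561/16 / (15633/64)^2 = -256/37249


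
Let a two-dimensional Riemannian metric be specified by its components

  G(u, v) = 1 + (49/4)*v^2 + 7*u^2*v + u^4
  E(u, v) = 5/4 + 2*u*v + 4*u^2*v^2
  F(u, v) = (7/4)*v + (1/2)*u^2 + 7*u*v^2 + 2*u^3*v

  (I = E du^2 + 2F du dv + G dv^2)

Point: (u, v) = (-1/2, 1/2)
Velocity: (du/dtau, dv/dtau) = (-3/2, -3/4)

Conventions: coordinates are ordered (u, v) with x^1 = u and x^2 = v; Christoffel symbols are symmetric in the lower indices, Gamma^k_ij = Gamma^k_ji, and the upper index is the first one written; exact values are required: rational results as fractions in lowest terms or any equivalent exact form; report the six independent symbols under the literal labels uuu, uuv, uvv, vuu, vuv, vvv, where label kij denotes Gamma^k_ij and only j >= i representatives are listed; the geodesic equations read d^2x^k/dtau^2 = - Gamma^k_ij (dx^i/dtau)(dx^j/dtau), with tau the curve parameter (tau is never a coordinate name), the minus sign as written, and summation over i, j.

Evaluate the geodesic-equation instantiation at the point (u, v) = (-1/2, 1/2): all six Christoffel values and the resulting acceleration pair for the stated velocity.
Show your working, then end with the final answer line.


E = 1, F = 0, G = 5 at the point
E_u = 0, E_v = 0, F_u = 2, F_v = -2, G_u = -4, G_v = 14
EG - F^2 = 5;  g^inv = (1/5) * [[5, 0], [0, 1]]
first-kind symbols [ij,l] = (1/2)(d_i g_jl + d_j g_il - d_l g_ij): [uu,u] = E_u/2 = 0, [uu,v] = F_u - E_v/2 = 2, [uv,u] = E_v/2 = 0, [uv,v] = G_u/2 = -2, [vv,u] = F_v - G_u/2 = 0, [vv,v] = G_v/2 = 7
Gamma^u_ij = (G*[ij,u] - F*[ij,v])/(EG - F^2), Gamma^v_ij = (E*[ij,v] - F*[ij,u])/(EG - F^2)
Gamma_uuu = 0, Gamma_uuv = 0, Gamma_uvv = 0, Gamma_vuu = 2/5, Gamma_vuv = -2/5, Gamma_vvv = 7/5
d^2u/dtau^2 = -(Gamma_uuu*(-3/2)^2 + 2*Gamma_uuv*(-3/2)*(-3/4) + Gamma_uvv*(-3/4)^2) = 0
d^2v/dtau^2 = -(Gamma_vuu*(-3/2)^2 + 2*Gamma_vuv*(-3/2)*(-3/4) + Gamma_vvv*(-3/4)^2) = -63/80

Answer: Gamma_uuu = 0, Gamma_uuv = 0, Gamma_uvv = 0, Gamma_vuu = 2/5, Gamma_vuv = -2/5, Gamma_vvv = 7/5; accelerations (d^2u/dtau^2, d^2v/dtau^2) = (0, -63/80)


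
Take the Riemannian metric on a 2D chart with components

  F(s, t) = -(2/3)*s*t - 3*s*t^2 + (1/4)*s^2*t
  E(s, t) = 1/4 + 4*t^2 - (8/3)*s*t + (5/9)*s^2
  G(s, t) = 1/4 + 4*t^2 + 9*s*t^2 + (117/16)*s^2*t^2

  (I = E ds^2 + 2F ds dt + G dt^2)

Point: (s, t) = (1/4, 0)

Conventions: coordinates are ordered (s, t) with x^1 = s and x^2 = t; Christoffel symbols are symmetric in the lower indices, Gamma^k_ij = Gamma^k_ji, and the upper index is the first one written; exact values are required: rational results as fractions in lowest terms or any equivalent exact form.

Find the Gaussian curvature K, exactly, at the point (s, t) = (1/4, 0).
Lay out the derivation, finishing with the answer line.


E = 41/144, F = 0, G = 1/4, EG - F^2 = 41/576 at the point
E_s = 5/18, E_t = -2/3, F_s = 0, F_t = -29/192, G_s = 0, G_t = 0
E_tt = 8, F_st = -13/24, G_ss = 0
K follows from Brioschi's formula, (det M1 - det M2)/(EG - F^2)^2.
M1 = [[-E_tt/2 + F_st - G_ss/2, E_s/2, F_s - E_t/2], [F_t - G_s/2, E, F], [G_t/2, F, G]] = [[-109/24, 5/36, 1/3], [-29/192, 41/144, 0], [0, 0, 1/4]]; det M1 = -977/3072
M2 = [[0, E_t/2, G_s/2], [E_t/2, E, F], [G_s/2, F, G]] = [[0, -1/3, 0], [-1/3, 41/144, 0], [0, 0, 1/4]]; det M2 = -1/36
det M1 - det M2 = -2675/9216; K = -2675/9216 / (41/576)^2 = -96300/1681

Answer: K = -96300/1681


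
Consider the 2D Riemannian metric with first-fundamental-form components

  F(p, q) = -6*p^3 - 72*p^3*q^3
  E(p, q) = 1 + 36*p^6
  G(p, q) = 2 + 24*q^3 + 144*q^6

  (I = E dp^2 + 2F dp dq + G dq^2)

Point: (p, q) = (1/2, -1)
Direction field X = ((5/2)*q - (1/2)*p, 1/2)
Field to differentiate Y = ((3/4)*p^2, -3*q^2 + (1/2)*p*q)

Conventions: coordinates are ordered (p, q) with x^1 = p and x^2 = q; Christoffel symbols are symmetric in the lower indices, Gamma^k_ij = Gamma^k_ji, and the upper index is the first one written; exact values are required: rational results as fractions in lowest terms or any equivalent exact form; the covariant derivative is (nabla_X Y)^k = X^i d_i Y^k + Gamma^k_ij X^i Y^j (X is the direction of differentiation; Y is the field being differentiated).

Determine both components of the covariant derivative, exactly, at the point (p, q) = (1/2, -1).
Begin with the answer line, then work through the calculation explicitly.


Answer: (nabla_X Y)^p = -107853/62752, (nabla_X Y)^q = 149697/15688

E = 25/16, F = 33/4, G = 122 at the point
E_p = 27/4, E_q = 0, F_p = 99/2, F_q = -27, G_p = 0, G_q = -792
EG - F^2 = 1961/16;  g^inv = (16/1961) * [[122, -33/4], [-33/4, 25/16]]
first-kind symbols [ij,l] = (1/2)(d_i g_jl + d_j g_il - d_l g_ij): [pp,p] = E_p/2 = 27/8, [pp,q] = F_p - E_q/2 = 99/2, [pq,p] = E_q/2 = 0, [pq,q] = G_p/2 = 0, [qq,p] = F_q - G_p/2 = -27, [qq,q] = G_q/2 = -396
Gamma^p_ij = (G*[ij,p] - F*[ij,q])/(EG - F^2), Gamma^q_ij = (E*[ij,q] - F*[ij,p])/(EG - F^2)
Gamma_ppp = 54/1961, Gamma_ppq = 0, Gamma_pqq = -432/1961, Gamma_qpp = 792/1961, Gamma_qpq = 0, Gamma_qqq = -6336/1961
X = (-11/4, 1/2), Y = (3/16, -13/4) at the point


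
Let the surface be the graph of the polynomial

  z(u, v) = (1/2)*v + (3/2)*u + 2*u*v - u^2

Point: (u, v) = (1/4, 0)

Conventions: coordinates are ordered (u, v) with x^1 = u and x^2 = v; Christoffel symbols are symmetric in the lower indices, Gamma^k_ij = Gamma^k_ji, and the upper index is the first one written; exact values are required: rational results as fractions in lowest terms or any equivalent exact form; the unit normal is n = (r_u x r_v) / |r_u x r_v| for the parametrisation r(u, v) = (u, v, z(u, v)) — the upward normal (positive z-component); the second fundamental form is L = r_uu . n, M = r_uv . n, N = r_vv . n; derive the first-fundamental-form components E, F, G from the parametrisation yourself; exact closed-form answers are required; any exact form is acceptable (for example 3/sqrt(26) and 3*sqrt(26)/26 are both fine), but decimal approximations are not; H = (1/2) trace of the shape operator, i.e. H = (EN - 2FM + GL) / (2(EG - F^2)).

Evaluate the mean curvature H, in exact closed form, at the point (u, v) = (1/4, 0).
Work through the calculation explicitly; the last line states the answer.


z_u = 1, z_v = 1, z_uu = -2, z_uv = 2, z_vv = 0
E = 2, F = 1, G = 2; answer radicand W^2 = 3
unnormalised second-form numerators: l = -2, m = 2, n = 0; L = l/sqrt(3), and similarly M = m/sqrt(W^2), N = n/sqrt(W^2)
H = (E*n - 2*F*m + G*l) / (2*(EG - F^2)*sqrt(W^2)); E*n - 2*F*m + G*l = -8, EG - F^2 = 3, so H = (-4/3)/sqrt(3)

Answer: H = -4*sqrt(3)/9


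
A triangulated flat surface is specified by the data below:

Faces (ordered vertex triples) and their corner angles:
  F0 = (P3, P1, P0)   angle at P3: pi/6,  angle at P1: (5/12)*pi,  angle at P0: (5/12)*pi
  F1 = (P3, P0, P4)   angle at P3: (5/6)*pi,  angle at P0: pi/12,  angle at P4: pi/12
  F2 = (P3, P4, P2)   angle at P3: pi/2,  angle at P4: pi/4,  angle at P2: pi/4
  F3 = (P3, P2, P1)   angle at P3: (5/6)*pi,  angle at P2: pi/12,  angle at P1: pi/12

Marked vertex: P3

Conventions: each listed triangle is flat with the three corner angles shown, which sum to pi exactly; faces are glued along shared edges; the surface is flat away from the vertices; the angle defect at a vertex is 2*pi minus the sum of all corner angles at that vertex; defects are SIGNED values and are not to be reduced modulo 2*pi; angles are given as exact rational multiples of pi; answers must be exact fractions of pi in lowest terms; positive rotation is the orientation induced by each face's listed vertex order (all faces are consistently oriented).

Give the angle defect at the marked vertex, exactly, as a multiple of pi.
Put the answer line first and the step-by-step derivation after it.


Answer: defect(P3) = -pi/3

Sum of corner angles at P3: (7/3)*pi
defect = 2*pi - (7/3)*pi


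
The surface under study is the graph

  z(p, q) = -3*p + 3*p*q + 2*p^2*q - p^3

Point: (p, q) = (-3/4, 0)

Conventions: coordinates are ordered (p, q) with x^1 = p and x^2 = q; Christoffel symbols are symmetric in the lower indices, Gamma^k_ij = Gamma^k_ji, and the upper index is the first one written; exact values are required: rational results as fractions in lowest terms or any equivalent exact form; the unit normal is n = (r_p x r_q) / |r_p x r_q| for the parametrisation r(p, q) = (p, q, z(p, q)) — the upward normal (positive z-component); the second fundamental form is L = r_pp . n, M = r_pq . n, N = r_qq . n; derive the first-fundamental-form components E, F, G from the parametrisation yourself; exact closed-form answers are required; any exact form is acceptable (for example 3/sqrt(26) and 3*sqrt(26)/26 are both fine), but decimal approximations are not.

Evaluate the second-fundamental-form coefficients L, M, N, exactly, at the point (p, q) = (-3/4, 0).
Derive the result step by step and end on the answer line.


z_p = -75/16, z_q = -9/8, z_pp = 9/2, z_pq = 0, z_qq = 0
E = 5881/256, F = 675/128, G = 145/64; answer radicand W^2 = 6205/256
unnormalised second-form numerators: l = 9/2, m = 0, n = 0; L = l/sqrt(6205/256), and similarly M = m/sqrt(W^2), N = n/sqrt(W^2)

Answer: L = 72*sqrt(6205)/6205, M = 0, N = 0


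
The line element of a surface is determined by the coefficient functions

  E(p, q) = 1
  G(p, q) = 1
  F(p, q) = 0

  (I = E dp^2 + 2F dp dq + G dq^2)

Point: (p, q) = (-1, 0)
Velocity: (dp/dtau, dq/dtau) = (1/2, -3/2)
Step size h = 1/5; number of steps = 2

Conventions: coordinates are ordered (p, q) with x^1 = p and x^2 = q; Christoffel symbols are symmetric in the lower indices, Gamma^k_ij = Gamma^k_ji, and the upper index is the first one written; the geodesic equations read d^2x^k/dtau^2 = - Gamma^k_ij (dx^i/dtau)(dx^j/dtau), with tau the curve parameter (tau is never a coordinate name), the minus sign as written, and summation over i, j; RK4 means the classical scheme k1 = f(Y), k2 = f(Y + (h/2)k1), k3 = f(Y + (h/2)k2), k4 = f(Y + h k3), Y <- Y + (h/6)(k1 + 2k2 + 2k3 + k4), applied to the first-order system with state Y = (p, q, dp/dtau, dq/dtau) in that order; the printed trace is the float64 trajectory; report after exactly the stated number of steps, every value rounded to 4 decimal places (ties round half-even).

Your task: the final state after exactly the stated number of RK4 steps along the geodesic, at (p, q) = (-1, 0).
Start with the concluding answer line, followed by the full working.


Answer: p = -0.8000, q = -0.6000, dp/dtau = 0.5000, dq/dtau = -1.5000

f(Y) = (dp/dtau, dq/dtau, -Gamma^p_ij Y'^i Y'^j, -Gamma^q_ij Y'^i Y'^j) with the Gammas evaluated at the stage position; h = 0.200000; intermediate values shown to 6 dp
step 0: p = -1.0000, q = 0.0000, dp/dtau = 0.5000, dq/dtau = -1.5000
step 1:
  k1: at (p, q) = (-1.000000, 0.000000), (dp/dtau, dq/dtau) = (0.500000, -1.500000); Gamma_ppp = 0.000000, Gamma_ppq = 0.000000, Gamma_pqq = 0.000000, Gamma_qpp = 0.000000, Gamma_qpq = 0.000000, Gamma_qqq = 0.000000; k1 = (0.500000, -1.500000, 0.000000, 0.000000)
  k2: at (p, q) = (-0.950000, -0.150000), (dp/dtau, dq/dtau) = (0.500000, -1.500000); Gamma_ppp = 0.000000, Gamma_ppq = 0.000000, Gamma_pqq = 0.000000, Gamma_qpp = 0.000000, Gamma_qpq = 0.000000, Gamma_qqq = 0.000000; k2 = (0.500000, -1.500000, 0.000000, 0.000000)
  k3: at (p, q) = (-0.950000, -0.150000), (dp/dtau, dq/dtau) = (0.500000, -1.500000); Gamma_ppp = 0.000000, Gamma_ppq = 0.000000, Gamma_pqq = 0.000000, Gamma_qpp = 0.000000, Gamma_qpq = 0.000000, Gamma_qqq = 0.000000; k3 = (0.500000, -1.500000, 0.000000, 0.000000)
  k4: at (p, q) = (-0.900000, -0.300000), (dp/dtau, dq/dtau) = (0.500000, -1.500000); Gamma_ppp = 0.000000, Gamma_ppq = 0.000000, Gamma_pqq = 0.000000, Gamma_qpp = 0.000000, Gamma_qpq = 0.000000, Gamma_qqq = 0.000000; k4 = (0.500000, -1.500000, 0.000000, 0.000000)
  Y <- Y + (h/6)(k1 + 2k2 + 2k3 + k4): p = -0.9000, q = -0.3000, dp/dtau = 0.5000, dq/dtau = -1.5000
step 2:
  k1: at (p, q) = (-0.900000, -0.300000), (dp/dtau, dq/dtau) = (0.500000, -1.500000); Gamma_ppp = 0.000000, Gamma_ppq = 0.000000, Gamma_pqq = 0.000000, Gamma_qpp = 0.000000, Gamma_qpq = 0.000000, Gamma_qqq = 0.000000; k1 = (0.500000, -1.500000, 0.000000, 0.000000)
  k2: at (p, q) = (-0.850000, -0.450000), (dp/dtau, dq/dtau) = (0.500000, -1.500000); Gamma_ppp = 0.000000, Gamma_ppq = 0.000000, Gamma_pqq = 0.000000, Gamma_qpp = 0.000000, Gamma_qpq = 0.000000, Gamma_qqq = 0.000000; k2 = (0.500000, -1.500000, 0.000000, 0.000000)
  k3: at (p, q) = (-0.850000, -0.450000), (dp/dtau, dq/dtau) = (0.500000, -1.500000); Gamma_ppp = 0.000000, Gamma_ppq = 0.000000, Gamma_pqq = 0.000000, Gamma_qpp = 0.000000, Gamma_qpq = 0.000000, Gamma_qqq = 0.000000; k3 = (0.500000, -1.500000, 0.000000, 0.000000)
  k4: at (p, q) = (-0.800000, -0.600000), (dp/dtau, dq/dtau) = (0.500000, -1.500000); Gamma_ppp = 0.000000, Gamma_ppq = 0.000000, Gamma_pqq = 0.000000, Gamma_qpp = 0.000000, Gamma_qpq = 0.000000, Gamma_qqq = 0.000000; k4 = (0.500000, -1.500000, 0.000000, 0.000000)
  Y <- Y + (h/6)(k1 + 2k2 + 2k3 + k4): p = -0.8000, q = -0.6000, dp/dtau = 0.5000, dq/dtau = -1.5000


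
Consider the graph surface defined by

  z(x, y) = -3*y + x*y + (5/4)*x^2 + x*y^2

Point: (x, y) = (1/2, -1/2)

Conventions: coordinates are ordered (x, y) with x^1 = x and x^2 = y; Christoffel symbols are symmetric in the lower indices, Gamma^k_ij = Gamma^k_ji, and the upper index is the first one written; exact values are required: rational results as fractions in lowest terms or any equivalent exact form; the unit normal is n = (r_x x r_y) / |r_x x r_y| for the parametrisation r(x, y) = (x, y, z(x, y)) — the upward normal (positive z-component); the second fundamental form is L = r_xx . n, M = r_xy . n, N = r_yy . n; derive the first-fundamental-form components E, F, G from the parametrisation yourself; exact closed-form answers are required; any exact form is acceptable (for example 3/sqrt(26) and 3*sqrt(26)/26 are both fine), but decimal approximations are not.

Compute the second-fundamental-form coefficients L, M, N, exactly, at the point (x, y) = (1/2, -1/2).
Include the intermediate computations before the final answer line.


z_x = 1, z_y = -3, z_xx = 5/2, z_xy = 0, z_yy = 1
E = 2, F = -3, G = 10; answer radicand W^2 = 11
unnormalised second-form numerators: l = 5/2, m = 0, n = 1; L = l/sqrt(11), and similarly M = m/sqrt(W^2), N = n/sqrt(W^2)

Answer: L = 5*sqrt(11)/22, M = 0, N = sqrt(11)/11


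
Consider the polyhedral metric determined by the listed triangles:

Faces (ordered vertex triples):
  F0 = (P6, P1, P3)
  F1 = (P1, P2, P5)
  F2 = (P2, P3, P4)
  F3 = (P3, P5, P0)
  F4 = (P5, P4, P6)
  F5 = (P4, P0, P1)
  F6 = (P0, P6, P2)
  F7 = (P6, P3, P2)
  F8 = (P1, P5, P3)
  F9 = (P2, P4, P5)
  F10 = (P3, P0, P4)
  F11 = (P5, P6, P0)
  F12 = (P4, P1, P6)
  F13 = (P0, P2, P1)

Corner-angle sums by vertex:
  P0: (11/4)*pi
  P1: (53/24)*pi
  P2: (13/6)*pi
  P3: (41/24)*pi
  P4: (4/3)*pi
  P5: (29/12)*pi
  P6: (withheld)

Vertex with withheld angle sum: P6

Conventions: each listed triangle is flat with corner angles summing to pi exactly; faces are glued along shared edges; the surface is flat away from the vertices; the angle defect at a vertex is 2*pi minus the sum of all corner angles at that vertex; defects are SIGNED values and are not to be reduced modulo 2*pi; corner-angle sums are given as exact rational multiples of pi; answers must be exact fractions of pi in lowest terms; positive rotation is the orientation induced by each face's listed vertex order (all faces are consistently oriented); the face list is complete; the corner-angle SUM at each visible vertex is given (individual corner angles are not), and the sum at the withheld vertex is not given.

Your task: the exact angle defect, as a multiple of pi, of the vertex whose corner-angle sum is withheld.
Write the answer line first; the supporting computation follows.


Answer: defect(P6) = (7/12)*pi

V = 7, E = 21, F = 14; chi = V - E + F = 0
Gauss-Bonnet: total defect = 2*pi*chi = 0; visible defects sum to (-7/12)*pi


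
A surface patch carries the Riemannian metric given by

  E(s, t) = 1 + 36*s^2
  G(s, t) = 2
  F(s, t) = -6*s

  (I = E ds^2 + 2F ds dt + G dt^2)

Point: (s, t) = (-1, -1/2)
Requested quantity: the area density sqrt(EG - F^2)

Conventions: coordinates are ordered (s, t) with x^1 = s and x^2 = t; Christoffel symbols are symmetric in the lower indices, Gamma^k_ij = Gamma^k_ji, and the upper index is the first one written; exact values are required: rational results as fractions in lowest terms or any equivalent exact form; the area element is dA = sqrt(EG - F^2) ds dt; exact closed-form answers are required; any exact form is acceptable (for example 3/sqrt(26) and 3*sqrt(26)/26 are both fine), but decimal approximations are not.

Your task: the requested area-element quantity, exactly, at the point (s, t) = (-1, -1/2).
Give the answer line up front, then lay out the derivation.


Answer: sqrt(EG - F^2) = sqrt(38)

E = 37, F = 6, G = 2; EG - F^2 = 38


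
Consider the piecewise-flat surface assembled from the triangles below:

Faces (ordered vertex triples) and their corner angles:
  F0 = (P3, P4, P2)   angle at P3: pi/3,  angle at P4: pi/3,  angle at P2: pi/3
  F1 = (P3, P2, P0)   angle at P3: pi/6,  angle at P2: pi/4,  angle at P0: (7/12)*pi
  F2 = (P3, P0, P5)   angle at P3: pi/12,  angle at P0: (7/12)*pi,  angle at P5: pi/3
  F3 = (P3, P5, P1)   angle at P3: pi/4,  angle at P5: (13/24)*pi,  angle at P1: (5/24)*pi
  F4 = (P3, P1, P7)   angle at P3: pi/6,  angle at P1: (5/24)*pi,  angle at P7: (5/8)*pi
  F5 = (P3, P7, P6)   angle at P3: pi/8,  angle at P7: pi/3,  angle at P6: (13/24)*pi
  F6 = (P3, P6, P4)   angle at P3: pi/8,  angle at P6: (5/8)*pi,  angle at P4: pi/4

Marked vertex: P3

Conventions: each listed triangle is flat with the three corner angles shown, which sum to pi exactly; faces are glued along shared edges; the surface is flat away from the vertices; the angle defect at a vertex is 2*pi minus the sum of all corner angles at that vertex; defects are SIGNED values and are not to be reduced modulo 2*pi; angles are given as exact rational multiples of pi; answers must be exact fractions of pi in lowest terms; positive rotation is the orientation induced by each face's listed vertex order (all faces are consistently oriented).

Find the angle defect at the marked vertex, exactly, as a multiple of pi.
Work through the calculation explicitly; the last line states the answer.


Sum of corner angles at P3: (5/4)*pi
defect = 2*pi - (5/4)*pi

Answer: defect(P3) = (3/4)*pi


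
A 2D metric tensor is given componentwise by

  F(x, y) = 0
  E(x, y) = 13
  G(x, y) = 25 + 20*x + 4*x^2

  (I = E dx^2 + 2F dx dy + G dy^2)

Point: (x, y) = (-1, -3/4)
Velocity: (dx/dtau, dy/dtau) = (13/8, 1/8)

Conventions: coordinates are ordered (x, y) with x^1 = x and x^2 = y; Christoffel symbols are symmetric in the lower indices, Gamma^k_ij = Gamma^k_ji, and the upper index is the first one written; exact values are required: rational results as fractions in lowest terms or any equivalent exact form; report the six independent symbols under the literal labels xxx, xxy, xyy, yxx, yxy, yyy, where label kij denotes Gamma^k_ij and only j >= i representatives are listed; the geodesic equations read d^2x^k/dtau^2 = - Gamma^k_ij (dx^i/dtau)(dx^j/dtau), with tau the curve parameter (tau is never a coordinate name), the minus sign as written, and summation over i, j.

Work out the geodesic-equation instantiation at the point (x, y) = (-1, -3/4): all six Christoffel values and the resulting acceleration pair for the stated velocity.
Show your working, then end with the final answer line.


E = 13, F = 0, G = 9 at the point
E_x = 0, E_y = 0, F_x = 0, F_y = 0, G_x = 12, G_y = 0
EG - F^2 = 117;  g^inv = (1/117) * [[9, 0], [0, 13]]
first-kind symbols [ij,l] = (1/2)(d_i g_jl + d_j g_il - d_l g_ij): [xx,x] = E_x/2 = 0, [xx,y] = F_x - E_y/2 = 0, [xy,x] = E_y/2 = 0, [xy,y] = G_x/2 = 6, [yy,x] = F_y - G_x/2 = -6, [yy,y] = G_y/2 = 0
Gamma^x_ij = (G*[ij,x] - F*[ij,y])/(EG - F^2), Gamma^y_ij = (E*[ij,y] - F*[ij,x])/(EG - F^2)
Gamma_xxx = 0, Gamma_xxy = 0, Gamma_xyy = -6/13, Gamma_yxx = 0, Gamma_yxy = 2/3, Gamma_yyy = 0
d^2x/dtau^2 = -(Gamma_xxx*(13/8)^2 + 2*Gamma_xxy*(13/8)*(1/8) + Gamma_xyy*(1/8)^2) = 3/416
d^2y/dtau^2 = -(Gamma_yxx*(13/8)^2 + 2*Gamma_yxy*(13/8)*(1/8) + Gamma_yyy*(1/8)^2) = -13/48

Answer: Gamma_xxx = 0, Gamma_xxy = 0, Gamma_xyy = -6/13, Gamma_yxx = 0, Gamma_yxy = 2/3, Gamma_yyy = 0; accelerations (d^2x/dtau^2, d^2y/dtau^2) = (3/416, -13/48)


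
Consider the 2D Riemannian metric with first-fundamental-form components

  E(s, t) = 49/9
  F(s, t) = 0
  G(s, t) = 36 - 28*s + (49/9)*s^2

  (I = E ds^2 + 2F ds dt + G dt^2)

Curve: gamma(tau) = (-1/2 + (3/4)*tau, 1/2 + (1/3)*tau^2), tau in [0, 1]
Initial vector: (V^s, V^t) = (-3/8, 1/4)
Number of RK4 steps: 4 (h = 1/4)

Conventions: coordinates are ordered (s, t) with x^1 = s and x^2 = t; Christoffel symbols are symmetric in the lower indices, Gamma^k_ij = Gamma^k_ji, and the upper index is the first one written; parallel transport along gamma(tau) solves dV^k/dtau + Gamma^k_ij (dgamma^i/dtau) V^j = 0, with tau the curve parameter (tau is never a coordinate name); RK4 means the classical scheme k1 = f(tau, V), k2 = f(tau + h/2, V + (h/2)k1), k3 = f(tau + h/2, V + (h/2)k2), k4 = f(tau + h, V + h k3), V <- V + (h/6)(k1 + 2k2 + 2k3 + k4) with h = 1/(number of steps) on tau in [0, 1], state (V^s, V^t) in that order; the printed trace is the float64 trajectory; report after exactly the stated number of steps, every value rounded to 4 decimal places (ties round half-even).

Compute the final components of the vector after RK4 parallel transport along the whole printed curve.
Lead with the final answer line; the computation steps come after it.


Answer: V^s = -0.6056, V^t = 0.2597

gamma'(tau) = (3/4, (2/3)*tau); f(tau, V)^k = -Gamma^k_ij(gamma(tau)) gamma'^i(tau) V^j; h = 1/4; intermediate values shown to 6 dp
curve data and Christoffel symbols at the stage parameters:
  tau = 0.000000: gamma = (-0.500000, 0.500000), gamma' = (0.750000, 0.000000); Gamma_sss = 0.000000, Gamma_sst = 0.000000, Gamma_stt = 3.071429, Gamma_tss = 0.000000, Gamma_tst = -0.325581, Gamma_ttt = 0.000000
  tau = 0.125000: gamma = (-0.406250, 0.505208), gamma' = (0.750000, 0.083333); Gamma_sss = 0.000000, Gamma_sst = 0.000000, Gamma_stt = 2.977679, Gamma_tss = 0.000000, Gamma_tst = -0.335832, Gamma_ttt = 0.000000
  tau = 0.250000: gamma = (-0.312500, 0.520833), gamma' = (0.750000, 0.166667); Gamma_sss = 0.000000, Gamma_sst = 0.000000, Gamma_stt = 2.883929, Gamma_tss = 0.000000, Gamma_tst = -0.346749, Gamma_ttt = 0.000000
  tau = 0.375000: gamma = (-0.218750, 0.546875), gamma' = (0.750000, 0.250000); Gamma_sss = 0.000000, Gamma_sst = 0.000000, Gamma_stt = 2.790179, Gamma_tss = 0.000000, Gamma_tst = -0.358400, Gamma_ttt = 0.000000
  tau = 0.500000: gamma = (-0.125000, 0.583333), gamma' = (0.750000, 0.333333); Gamma_sss = 0.000000, Gamma_sst = 0.000000, Gamma_stt = 2.696429, Gamma_tss = 0.000000, Gamma_tst = -0.370861, Gamma_ttt = 0.000000
  tau = 0.625000: gamma = (-0.031250, 0.630208), gamma' = (0.750000, 0.416667); Gamma_sss = 0.000000, Gamma_sst = 0.000000, Gamma_stt = 2.602679, Gamma_tss = 0.000000, Gamma_tst = -0.384220, Gamma_ttt = 0.000000
  tau = 0.750000: gamma = (0.062500, 0.687500), gamma' = (0.750000, 0.500000); Gamma_sss = 0.000000, Gamma_sst = 0.000000, Gamma_stt = 2.508929, Gamma_tss = 0.000000, Gamma_tst = -0.398577, Gamma_ttt = 0.000000
  tau = 0.875000: gamma = (0.156250, 0.755208), gamma' = (0.750000, 0.583333); Gamma_sss = 0.000000, Gamma_sst = 0.000000, Gamma_stt = 2.415179, Gamma_tss = 0.000000, Gamma_tst = -0.414048, Gamma_ttt = 0.000000
  tau = 1.000000: gamma = (0.250000, 0.833333), gamma' = (0.750000, 0.666667); Gamma_sss = 0.000000, Gamma_sst = 0.000000, Gamma_stt = 2.321429, Gamma_tss = 0.000000, Gamma_tst = -0.430769, Gamma_ttt = 0.000000
step 0: V^s = -0.3750, V^t = 0.2500
step 1: k1 = (0.000000, 0.061047), k2 = (-0.063928, 0.054396), k3 = (-0.063722, 0.053963), k4 = (-0.126648, 0.045931); V <- V + (h/6)(k1 + 2k2 + 2k3 + k4): V^s = -0.3909, V^t = 0.2635
step 2: k1 = (-0.126646, 0.045931), k2 = (-0.187799, 0.035924), k3 = (-0.186926, 0.034903), k4 = (-0.244668, 0.021613); V <- V + (h/6)(k1 + 2k2 + 2k3 + k4): V^s = -0.4376, V^t = 0.2722
step 3: k1 = (-0.244659, 0.021614), k2 = (-0.298121, 0.004264), k3 = (-0.295769, 0.002569), k4 = (-0.342276, -0.020384); V <- V + (h/6)(k1 + 2k2 + 2k3 + k4): V^s = -0.5116, V^t = 0.2728
step 4: k1 = (-0.342249, -0.020392), k2 = (-0.380779, -0.049958), k3 = (-0.375572, -0.052269), k4 = (-0.402005, -0.089952); V <- V + (h/6)(k1 + 2k2 + 2k3 + k4): V^s = -0.6056, V^t = 0.2597


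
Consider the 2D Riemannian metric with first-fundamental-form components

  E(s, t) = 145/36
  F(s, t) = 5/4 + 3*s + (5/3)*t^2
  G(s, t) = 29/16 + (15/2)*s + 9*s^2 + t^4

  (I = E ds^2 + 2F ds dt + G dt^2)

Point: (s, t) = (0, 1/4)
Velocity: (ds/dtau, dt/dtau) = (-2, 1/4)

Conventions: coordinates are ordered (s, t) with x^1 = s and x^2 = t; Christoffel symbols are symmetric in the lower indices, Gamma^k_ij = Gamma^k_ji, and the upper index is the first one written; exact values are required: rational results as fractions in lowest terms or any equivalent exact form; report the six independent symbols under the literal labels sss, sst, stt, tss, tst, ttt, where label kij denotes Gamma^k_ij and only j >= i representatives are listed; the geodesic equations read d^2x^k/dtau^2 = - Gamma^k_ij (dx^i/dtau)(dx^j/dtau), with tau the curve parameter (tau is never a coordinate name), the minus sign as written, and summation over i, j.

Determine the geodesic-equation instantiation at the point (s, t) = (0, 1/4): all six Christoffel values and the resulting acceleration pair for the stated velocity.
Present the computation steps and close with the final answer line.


E = 145/36, F = 65/48, G = 465/256 at the point
E_s = 0, E_t = 0, F_s = 3, F_t = 5/6, G_s = 15/2, G_t = 1/16
EG - F^2 = 50525/9216;  g^inv = (9216/50525) * [[465/256, -65/48], [-65/48, 145/36]]
first-kind symbols [ij,l] = (1/2)(d_i g_jl + d_j g_il - d_l g_ij): [ss,s] = E_s/2 = 0, [ss,t] = F_s - E_t/2 = 3, [st,s] = E_t/2 = 0, [st,t] = G_s/2 = 15/4, [tt,s] = F_t - G_s/2 = -35/12, [tt,t] = G_t/2 = 1/32
Gamma^s_ij = (G*[ij,s] - F*[ij,t])/(EG - F^2), Gamma^t_ij = (E*[ij,t] - F*[ij,s])/(EG - F^2)
Gamma_sss = -7488/10105, Gamma_sst = -1872/2021, Gamma_stt = -9843/10105, Gamma_tss = 22272/10105, Gamma_tst = 5568/2021, Gamma_ttt = 7512/10105
d^2s/dtau^2 = -(Gamma_sss*(-2)^2 + 2*Gamma_sst*(-2)*(1/4) + Gamma_stt*(1/4)^2) = 67863/32336
d^2t/dtau^2 = -(Gamma_tss*(-2)^2 + 2*Gamma_tst*(-2)*(1/4) + Gamma_ttt*(1/4)^2) = -24687/4042

Answer: Gamma_sss = -7488/10105, Gamma_sst = -1872/2021, Gamma_stt = -9843/10105, Gamma_tss = 22272/10105, Gamma_tst = 5568/2021, Gamma_ttt = 7512/10105; accelerations (d^2s/dtau^2, d^2t/dtau^2) = (67863/32336, -24687/4042)


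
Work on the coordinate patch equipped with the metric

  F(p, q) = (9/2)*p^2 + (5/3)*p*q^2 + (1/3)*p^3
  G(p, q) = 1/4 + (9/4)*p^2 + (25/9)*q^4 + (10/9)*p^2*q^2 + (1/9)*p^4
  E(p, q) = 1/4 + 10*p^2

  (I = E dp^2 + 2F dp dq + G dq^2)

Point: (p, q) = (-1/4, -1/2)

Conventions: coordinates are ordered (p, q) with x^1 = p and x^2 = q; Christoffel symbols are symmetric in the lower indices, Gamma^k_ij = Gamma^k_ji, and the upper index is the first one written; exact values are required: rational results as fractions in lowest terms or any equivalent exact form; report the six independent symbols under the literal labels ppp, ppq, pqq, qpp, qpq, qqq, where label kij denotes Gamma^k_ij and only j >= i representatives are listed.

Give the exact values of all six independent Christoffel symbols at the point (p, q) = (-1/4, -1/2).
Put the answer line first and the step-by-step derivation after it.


Answer: Gamma_ppp = -2828/1179, Gamma_ppq = 1342/5895, Gamma_pqq = 6043/3930, Gamma_qpp = -2752/1179, Gamma_qpq = -6832/5895, Gamma_qqq = -1118/655

E = 7/8, F = 11/64, G = 149/256 at the point
E_p = -5, E_q = 0, F_p = -85/48, F_q = 5/12, G_p = -61/48, G_q = -35/24
EG - F^2 = 1965/4096;  g^inv = (4096/1965) * [[149/256, -11/64], [-11/64, 7/8]]
first-kind symbols [ij,l] = (1/2)(d_i g_jl + d_j g_il - d_l g_ij): [pp,p] = E_p/2 = -5/2, [pp,q] = F_p - E_q/2 = -85/48, [pq,p] = E_q/2 = 0, [pq,q] = G_p/2 = -61/96, [qq,p] = F_q - G_p/2 = 101/96, [qq,q] = G_q/2 = -35/48
Gamma^p_ij = (G*[ij,p] - F*[ij,q])/(EG - F^2), Gamma^q_ij = (E*[ij,q] - F*[ij,p])/(EG - F^2)


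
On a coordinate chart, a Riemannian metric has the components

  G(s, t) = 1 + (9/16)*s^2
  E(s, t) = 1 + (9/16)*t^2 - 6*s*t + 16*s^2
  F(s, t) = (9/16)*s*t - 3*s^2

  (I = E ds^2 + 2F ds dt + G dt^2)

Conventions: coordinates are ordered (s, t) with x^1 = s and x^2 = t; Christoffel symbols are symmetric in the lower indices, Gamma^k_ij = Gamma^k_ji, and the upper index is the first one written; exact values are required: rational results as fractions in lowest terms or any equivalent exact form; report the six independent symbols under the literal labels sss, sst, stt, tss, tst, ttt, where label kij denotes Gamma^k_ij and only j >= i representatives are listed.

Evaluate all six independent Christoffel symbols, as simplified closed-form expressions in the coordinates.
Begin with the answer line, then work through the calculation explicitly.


Answer: Gamma_sss = (256*s - 48*t)/(265*s^2 - 96*s*t + 9*t^2 + 16), Gamma_sst = (-48*s + 9*t)/(265*s^2 - 96*s*t + 9*t^2 + 16), Gamma_stt = 0, Gamma_tss = -48*s/(265*s^2 - 96*s*t + 9*t^2 + 16), Gamma_tst = 9*s/(265*s^2 - 96*s*t + 9*t^2 + 16), Gamma_ttt = 0

E = 1 + (9/16)*t^2 - 6*s*t + 16*s^2; F = (9/16)*s*t - 3*s^2; G = 1 + (9/16)*s^2
Gamma^k_ij = (1/2) g^{kl} (d_i g_jl + d_j g_il - d_l g_ij), with g^inv = (1/(EG-F^2)) [[G, -F], [-F, E]]
first partials: E_s = -6*t + 32*s, E_t = (9/8)*t - 6*s, F_s = (9/16)*t - 6*s, F_t = (9/16)*s, G_s = (9/8)*s, G_t = 0
D = EG - F^2 = 1 + (9/16)*t^2 - 6*s*t + (265/16)*s^2
expanded: Gamma^s_ss = (G E_s - 2F F_s + F E_t)/(2D), Gamma^s_st = (G E_t - F G_s)/(2D), Gamma^s_tt = (2G F_t - G G_s - F G_t)/(2D), Gamma^t_ss = (2E F_s - E E_t - F E_s)/(2D), Gamma^t_st = (E G_s - F E_t)/(2D), Gamma^t_tt = (E G_t - 2F F_t + F G_s)/(2D); substitute and cancel common factors


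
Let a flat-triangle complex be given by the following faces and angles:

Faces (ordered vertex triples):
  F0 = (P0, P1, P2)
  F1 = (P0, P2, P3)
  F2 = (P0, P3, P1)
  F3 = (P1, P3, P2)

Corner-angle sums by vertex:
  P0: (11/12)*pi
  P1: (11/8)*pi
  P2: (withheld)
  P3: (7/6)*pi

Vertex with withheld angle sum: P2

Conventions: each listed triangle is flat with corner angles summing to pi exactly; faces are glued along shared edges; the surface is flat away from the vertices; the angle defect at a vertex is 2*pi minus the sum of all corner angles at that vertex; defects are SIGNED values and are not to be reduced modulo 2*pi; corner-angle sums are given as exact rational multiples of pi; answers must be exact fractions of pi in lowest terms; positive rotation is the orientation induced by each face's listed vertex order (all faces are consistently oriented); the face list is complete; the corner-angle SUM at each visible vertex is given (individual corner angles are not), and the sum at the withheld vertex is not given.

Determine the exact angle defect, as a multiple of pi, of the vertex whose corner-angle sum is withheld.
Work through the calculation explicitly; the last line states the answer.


V = 4, E = 6, F = 4; chi = V - E + F = 2
Gauss-Bonnet: total defect = 2*pi*chi = 4*pi; visible defects sum to (61/24)*pi

Answer: defect(P2) = (35/24)*pi
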